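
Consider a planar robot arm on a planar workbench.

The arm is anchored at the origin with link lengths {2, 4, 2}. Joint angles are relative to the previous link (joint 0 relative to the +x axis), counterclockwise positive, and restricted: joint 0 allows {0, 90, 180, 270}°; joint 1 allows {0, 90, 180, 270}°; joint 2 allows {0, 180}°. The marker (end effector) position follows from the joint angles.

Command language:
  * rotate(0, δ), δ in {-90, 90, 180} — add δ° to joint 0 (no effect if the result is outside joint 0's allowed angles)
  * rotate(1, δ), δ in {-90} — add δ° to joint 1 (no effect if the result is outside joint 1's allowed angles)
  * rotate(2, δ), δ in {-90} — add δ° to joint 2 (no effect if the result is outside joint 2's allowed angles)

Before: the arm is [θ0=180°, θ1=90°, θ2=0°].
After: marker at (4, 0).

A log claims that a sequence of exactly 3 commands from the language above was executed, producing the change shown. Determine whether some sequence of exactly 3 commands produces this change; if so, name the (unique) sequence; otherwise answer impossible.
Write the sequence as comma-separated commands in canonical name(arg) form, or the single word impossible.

rotate(1, -90), rotate(1, -90), rotate(1, -90)

start: [θ0=180°, θ1=90°, θ2=0°]
step 1 (rotate(1, -90)): [θ0=180°, θ1=0°, θ2=0°]
step 2 (rotate(1, -90)): [θ0=180°, θ1=270°, θ2=0°]
step 3 (rotate(1, -90)): [θ0=180°, θ1=180°, θ2=0°]
no other 3-command option fits: unique.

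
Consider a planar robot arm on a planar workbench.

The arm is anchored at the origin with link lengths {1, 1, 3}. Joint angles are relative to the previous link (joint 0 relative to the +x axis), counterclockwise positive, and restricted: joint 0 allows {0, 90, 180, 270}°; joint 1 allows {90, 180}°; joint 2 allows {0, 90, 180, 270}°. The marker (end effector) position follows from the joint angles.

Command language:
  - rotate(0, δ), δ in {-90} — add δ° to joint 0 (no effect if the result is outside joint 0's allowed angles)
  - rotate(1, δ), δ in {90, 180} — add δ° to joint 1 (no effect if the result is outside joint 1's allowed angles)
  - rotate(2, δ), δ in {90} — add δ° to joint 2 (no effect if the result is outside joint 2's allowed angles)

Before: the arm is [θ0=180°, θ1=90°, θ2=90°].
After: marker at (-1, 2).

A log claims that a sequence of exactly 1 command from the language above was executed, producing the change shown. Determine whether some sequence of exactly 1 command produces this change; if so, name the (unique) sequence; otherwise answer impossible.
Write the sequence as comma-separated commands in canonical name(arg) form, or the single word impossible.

rotate(2, 90)

t0: [θ0=180°, θ1=90°, θ2=90°]
[1] after rotate(2, 90): [θ0=180°, θ1=90°, θ2=180°]
uniquely the one of 4 1-step routes that fits.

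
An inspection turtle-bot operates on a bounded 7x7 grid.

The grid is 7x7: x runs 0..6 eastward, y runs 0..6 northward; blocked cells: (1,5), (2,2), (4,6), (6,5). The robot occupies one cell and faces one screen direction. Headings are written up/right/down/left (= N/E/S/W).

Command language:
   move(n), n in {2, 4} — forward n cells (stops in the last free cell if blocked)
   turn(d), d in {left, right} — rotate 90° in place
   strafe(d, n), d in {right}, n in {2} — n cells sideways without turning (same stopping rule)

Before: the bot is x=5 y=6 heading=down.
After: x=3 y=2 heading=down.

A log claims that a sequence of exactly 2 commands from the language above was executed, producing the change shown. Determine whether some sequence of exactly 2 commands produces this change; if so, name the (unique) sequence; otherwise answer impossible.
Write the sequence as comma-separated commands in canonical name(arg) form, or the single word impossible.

move(4), strafe(right, 2)

key: running strafe(right, 2) before move(4) would end elsewhere — order is forced
begin: x=5 y=6 heading=down
[1] after move(4): x=5 y=2 heading=down
[2] after strafe(right, 2): x=3 y=2 heading=down
no other 2-command option fits: unique.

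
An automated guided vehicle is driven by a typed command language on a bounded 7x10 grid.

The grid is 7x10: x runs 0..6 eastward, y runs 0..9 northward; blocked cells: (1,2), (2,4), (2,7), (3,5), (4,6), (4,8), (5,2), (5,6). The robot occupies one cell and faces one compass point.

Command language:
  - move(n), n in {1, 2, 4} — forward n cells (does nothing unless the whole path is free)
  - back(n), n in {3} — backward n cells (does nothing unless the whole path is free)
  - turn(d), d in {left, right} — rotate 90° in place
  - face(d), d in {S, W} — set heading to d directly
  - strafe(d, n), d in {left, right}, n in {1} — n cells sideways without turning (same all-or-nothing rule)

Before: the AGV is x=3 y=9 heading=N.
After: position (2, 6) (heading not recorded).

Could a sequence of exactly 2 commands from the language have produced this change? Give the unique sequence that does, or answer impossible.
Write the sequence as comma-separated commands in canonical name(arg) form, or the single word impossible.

back(3), strafe(left, 1)

key: order matters: swapping back(3) and strafe(left, 1) lands elsewhere
begin: x=3 y=9 heading=N
step 1 (back(3)): x=3 y=6 heading=N
step 2 (strafe(left, 1)): x=2 y=6 heading=N
all 100 alternatives checked — unique.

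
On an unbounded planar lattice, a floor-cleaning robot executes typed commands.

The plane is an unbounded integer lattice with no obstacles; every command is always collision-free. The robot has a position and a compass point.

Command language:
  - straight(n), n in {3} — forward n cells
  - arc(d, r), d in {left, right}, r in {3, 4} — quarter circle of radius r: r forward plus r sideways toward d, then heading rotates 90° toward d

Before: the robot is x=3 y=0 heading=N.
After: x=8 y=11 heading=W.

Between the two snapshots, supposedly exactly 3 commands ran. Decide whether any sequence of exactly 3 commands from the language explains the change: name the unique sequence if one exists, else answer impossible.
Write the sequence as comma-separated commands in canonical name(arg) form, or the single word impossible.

arc(right, 4), arc(left, 4), arc(left, 3)

key: position moved to (8,11) AND the heading swung to W — translation plus rotation needed
t0: x=3 y=0 heading=N
1. arc(right, 4) → x=7 y=4 heading=E
2. arc(left, 4) → x=11 y=8 heading=N
3. arc(left, 3) → x=8 y=11 heading=W
uniquely the one of 125 3-step routes that fits.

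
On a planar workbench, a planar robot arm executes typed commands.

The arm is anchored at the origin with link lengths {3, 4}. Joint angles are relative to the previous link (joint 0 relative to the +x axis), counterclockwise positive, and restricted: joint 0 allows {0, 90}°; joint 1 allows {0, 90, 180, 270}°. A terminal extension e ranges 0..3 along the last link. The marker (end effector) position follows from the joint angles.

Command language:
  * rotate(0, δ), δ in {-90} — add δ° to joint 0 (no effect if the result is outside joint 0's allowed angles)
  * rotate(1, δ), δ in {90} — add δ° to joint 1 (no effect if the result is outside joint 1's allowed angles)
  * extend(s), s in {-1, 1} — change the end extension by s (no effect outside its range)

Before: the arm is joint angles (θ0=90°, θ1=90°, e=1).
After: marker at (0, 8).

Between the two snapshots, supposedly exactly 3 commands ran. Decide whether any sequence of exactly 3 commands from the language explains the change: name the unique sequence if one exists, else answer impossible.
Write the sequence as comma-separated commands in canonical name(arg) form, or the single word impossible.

initial: joint angles (θ0=90°, θ1=90°, e=1)
t=1 rotate(1, 90) ⇒ joint angles (θ0=90°, θ1=180°, e=1)
t=2 rotate(1, 90) ⇒ joint angles (θ0=90°, θ1=270°, e=1)
t=3 rotate(1, 90) ⇒ joint angles (θ0=90°, θ1=0°, e=1)
no other 3-command option fits: unique.

rotate(1, 90), rotate(1, 90), rotate(1, 90)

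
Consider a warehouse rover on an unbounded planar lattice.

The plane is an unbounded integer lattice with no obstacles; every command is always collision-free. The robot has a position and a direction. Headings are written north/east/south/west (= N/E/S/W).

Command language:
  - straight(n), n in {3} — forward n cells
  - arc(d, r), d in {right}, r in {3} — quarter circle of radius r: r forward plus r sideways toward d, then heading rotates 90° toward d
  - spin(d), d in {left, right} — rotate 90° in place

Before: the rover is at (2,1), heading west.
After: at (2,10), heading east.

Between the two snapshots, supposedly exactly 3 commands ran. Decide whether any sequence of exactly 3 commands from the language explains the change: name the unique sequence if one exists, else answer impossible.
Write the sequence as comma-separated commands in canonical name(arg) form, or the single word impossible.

arc(right, 3), straight(3), arc(right, 3)

key: cell and facing (now E) both changed — the 3 commands mix motion and turning
initial: at (2,1), heading west
step 1 (arc(right, 3)): at (-1,4), heading north
step 2 (straight(3)): at (-1,7), heading north
step 3 (arc(right, 3)): at (2,10), heading east
all 64 alternatives checked — unique.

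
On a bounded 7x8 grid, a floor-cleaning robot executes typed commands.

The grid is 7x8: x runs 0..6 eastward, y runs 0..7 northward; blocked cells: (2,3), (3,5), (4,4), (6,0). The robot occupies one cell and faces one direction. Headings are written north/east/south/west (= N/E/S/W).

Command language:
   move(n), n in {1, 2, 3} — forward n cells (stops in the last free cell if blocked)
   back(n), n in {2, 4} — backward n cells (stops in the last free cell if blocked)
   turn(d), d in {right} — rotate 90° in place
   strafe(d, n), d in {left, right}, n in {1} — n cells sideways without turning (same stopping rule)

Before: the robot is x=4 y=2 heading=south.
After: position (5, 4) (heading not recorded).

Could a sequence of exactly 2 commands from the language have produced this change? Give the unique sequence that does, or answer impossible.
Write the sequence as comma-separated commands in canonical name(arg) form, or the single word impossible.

key: order matters: swapping strafe(left, 1) and back(2) lands elsewhere
t0: x=4 y=2 heading=south
1. strafe(left, 1) → x=5 y=2 heading=south
2. back(2) → x=5 y=4 heading=south
no other 2-command option fits: unique.

strafe(left, 1), back(2)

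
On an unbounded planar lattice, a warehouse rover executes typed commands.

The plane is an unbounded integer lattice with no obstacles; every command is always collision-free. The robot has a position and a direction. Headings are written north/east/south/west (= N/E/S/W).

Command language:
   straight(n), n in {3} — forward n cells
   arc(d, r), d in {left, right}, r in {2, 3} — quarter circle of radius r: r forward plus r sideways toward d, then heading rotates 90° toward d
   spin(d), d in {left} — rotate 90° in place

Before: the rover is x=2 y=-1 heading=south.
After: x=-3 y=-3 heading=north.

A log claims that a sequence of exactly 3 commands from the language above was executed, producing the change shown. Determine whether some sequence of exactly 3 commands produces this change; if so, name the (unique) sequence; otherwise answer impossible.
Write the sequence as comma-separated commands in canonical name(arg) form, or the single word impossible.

key: running arc(right, 3) before straight(3) would end elsewhere — order is forced
from: x=2 y=-1 heading=south
step 1 (straight(3)): x=2 y=-4 heading=south
step 2 (arc(right, 2)): x=0 y=-6 heading=west
step 3 (arc(right, 3)): x=-3 y=-3 heading=north
all 216 alternatives checked — unique.

straight(3), arc(right, 2), arc(right, 3)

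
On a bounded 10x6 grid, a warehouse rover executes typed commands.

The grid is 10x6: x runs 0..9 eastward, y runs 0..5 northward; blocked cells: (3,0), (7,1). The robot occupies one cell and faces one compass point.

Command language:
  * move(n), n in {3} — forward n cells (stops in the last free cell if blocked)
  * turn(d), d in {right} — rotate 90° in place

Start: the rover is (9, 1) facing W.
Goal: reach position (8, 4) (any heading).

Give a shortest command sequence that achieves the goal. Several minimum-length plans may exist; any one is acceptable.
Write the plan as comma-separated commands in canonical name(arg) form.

move(3), turn(right), move(3)

start: (9, 1) facing W
step 1 (move(3)): (8, 1) facing W
step 2 (turn(right)): (8, 1) facing N
step 3 (move(3)): (8, 4) facing N
shorter routes all fall short; 3 is best.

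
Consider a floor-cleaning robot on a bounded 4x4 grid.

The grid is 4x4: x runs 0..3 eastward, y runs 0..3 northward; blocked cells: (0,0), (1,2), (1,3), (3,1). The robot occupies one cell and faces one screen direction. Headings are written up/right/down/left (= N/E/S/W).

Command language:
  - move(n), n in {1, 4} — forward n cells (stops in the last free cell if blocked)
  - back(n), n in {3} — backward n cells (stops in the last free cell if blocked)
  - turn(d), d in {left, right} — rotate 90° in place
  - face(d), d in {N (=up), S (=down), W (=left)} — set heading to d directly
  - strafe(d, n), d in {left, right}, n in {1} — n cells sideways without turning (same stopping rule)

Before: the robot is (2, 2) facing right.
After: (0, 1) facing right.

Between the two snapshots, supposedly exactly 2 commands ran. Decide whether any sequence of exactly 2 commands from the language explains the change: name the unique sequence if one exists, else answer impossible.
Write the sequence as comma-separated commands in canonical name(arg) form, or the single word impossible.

key: order matters: swapping strafe(right, 1) and back(3) lands elsewhere
initial: (2, 2) facing right
[1] after strafe(right, 1): (2, 1) facing right
[2] after back(3): (0, 1) facing right
all 100 alternatives checked — unique.

strafe(right, 1), back(3)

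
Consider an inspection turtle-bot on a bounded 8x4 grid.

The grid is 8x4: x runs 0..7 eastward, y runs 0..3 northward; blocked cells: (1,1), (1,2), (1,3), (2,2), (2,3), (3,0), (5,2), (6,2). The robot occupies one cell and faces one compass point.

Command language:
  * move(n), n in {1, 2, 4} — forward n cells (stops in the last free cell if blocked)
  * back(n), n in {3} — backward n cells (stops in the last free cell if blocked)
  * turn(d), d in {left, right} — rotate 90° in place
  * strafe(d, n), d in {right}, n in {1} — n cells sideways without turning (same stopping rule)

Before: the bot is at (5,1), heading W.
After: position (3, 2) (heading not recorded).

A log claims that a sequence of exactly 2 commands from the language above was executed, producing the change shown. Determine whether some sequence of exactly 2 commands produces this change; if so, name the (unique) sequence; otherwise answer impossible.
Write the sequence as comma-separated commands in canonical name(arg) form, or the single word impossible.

move(2), strafe(right, 1)

key: order matters: swapping move(2) and strafe(right, 1) lands elsewhere
start: at (5,1), heading W
1. move(2) → at (3,1), heading W
2. strafe(right, 1) → at (3,2), heading W
no other 2-command option fits: unique.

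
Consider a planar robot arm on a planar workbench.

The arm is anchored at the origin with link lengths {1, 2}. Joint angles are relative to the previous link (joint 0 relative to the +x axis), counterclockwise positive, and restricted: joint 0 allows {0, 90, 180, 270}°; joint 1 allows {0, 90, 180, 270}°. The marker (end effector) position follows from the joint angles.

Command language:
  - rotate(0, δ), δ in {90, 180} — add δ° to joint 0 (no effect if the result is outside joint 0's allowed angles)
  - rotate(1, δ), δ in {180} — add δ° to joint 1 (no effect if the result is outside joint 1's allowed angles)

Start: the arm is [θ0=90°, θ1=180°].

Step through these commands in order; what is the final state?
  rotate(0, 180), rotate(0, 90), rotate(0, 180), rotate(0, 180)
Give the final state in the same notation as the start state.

[θ0=0°, θ1=180°]

t0: [θ0=90°, θ1=180°]
step 1 (rotate(0, 180)): [θ0=270°, θ1=180°]
step 2 (rotate(0, 90)): [θ0=0°, θ1=180°]
step 3 (rotate(0, 180)): [θ0=180°, θ1=180°]
step 4 (rotate(0, 180)): [θ0=0°, θ1=180°]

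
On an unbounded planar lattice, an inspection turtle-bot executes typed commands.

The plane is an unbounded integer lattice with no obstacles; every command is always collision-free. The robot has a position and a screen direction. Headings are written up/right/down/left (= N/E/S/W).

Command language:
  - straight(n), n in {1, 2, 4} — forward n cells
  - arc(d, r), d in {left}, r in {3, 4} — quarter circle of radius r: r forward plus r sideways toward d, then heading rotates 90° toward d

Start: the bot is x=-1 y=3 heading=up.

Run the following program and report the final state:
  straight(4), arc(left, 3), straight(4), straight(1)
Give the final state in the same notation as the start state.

begin: x=-1 y=3 heading=up
[1] after straight(4): x=-1 y=7 heading=up
[2] after arc(left, 3): x=-4 y=10 heading=left
[3] after straight(4): x=-8 y=10 heading=left
[4] after straight(1): x=-9 y=10 heading=left

x=-9 y=10 heading=left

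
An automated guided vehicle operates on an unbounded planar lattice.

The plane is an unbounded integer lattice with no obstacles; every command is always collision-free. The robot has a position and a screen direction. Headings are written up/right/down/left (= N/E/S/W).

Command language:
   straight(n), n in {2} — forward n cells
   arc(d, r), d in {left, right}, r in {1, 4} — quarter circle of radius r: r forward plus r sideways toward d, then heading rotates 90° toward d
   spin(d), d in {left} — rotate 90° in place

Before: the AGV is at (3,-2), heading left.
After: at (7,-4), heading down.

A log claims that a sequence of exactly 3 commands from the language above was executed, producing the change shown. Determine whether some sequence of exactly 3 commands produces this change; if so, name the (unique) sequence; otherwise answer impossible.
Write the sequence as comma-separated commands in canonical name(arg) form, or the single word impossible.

key: order matters: swapping arc(right, 1) and arc(right, 4) lands elsewhere
initial: at (3,-2), heading left
t=1 arc(right, 1) ⇒ at (2,-1), heading up
t=2 arc(right, 1) ⇒ at (3,0), heading right
t=3 arc(right, 4) ⇒ at (7,-4), heading down
all 216 alternatives checked — unique.

arc(right, 1), arc(right, 1), arc(right, 4)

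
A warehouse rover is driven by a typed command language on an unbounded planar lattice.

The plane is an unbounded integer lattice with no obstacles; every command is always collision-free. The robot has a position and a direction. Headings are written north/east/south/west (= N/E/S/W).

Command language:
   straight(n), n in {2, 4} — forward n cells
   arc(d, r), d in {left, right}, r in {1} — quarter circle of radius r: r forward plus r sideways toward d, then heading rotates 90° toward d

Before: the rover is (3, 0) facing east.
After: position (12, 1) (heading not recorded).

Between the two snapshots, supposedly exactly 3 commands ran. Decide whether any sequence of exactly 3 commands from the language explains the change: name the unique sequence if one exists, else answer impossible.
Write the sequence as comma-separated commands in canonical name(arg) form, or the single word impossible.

key: running arc(left, 1) before straight(4) would end elsewhere — order is forced
begin: (3, 0) facing east
t=1 straight(4) ⇒ (7, 0) facing east
t=2 straight(4) ⇒ (11, 0) facing east
t=3 arc(left, 1) ⇒ (12, 1) facing north
no other 3-command option fits: unique.

straight(4), straight(4), arc(left, 1)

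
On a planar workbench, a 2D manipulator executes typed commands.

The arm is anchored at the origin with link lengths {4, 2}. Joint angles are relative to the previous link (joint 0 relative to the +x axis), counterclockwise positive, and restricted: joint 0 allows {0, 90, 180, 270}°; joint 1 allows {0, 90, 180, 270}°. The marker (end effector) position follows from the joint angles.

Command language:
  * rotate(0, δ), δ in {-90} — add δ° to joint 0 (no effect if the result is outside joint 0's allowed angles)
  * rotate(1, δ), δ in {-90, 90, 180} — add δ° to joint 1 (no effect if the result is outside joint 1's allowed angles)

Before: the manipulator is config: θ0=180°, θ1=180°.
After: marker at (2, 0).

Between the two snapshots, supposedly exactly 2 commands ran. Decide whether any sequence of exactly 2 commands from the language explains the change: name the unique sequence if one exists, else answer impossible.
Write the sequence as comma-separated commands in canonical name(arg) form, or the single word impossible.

from: config: θ0=180°, θ1=180°
[1] after rotate(0, -90): config: θ0=90°, θ1=180°
[2] after rotate(0, -90): config: θ0=0°, θ1=180°
all 16 alternatives checked — unique.

rotate(0, -90), rotate(0, -90)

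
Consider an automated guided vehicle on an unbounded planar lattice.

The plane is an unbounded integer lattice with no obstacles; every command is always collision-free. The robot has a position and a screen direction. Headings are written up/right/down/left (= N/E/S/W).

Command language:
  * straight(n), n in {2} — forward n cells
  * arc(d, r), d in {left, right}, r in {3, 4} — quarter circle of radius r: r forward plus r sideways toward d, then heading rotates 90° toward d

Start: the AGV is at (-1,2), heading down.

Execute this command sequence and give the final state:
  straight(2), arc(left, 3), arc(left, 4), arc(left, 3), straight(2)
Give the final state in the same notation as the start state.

t0: at (-1,2), heading down
t=1 straight(2) ⇒ at (-1,0), heading down
t=2 arc(left, 3) ⇒ at (2,-3), heading right
t=3 arc(left, 4) ⇒ at (6,1), heading up
t=4 arc(left, 3) ⇒ at (3,4), heading left
t=5 straight(2) ⇒ at (1,4), heading left

at (1,4), heading left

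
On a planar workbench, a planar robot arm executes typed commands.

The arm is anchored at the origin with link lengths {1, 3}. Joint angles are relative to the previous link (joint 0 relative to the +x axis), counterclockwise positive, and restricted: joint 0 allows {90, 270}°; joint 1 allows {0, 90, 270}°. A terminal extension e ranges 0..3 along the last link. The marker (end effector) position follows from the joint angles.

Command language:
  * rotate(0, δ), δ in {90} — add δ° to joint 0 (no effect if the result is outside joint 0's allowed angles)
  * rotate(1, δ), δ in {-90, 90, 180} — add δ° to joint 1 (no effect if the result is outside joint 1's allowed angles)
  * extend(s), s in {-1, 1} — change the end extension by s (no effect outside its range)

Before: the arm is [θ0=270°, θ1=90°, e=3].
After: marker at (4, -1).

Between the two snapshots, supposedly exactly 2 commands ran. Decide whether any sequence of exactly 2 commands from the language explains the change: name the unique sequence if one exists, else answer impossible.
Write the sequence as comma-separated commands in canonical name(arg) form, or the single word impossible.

initial: [θ0=270°, θ1=90°, e=3]
step 1 (extend(-1)): [θ0=270°, θ1=90°, e=2]
step 2 (extend(-1)): [θ0=270°, θ1=90°, e=1]
no rival 2-sequence matches.

extend(-1), extend(-1)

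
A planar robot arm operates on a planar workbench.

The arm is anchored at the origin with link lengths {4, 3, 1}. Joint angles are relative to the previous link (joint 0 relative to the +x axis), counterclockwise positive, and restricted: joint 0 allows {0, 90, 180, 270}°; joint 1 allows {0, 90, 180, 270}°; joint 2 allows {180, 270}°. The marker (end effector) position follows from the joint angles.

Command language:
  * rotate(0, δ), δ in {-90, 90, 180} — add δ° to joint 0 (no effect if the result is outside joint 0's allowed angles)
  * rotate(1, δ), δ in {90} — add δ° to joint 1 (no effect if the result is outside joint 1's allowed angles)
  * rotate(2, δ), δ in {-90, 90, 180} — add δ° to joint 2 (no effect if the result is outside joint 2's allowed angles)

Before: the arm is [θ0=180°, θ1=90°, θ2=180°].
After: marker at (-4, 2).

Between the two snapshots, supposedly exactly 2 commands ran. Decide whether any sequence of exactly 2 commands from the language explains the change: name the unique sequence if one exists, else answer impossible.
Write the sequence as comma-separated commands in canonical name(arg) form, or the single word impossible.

initial: [θ0=180°, θ1=90°, θ2=180°]
1. rotate(1, 90) → [θ0=180°, θ1=180°, θ2=180°]
2. rotate(1, 90) → [θ0=180°, θ1=270°, θ2=180°]
no rival 2-sequence matches.

rotate(1, 90), rotate(1, 90)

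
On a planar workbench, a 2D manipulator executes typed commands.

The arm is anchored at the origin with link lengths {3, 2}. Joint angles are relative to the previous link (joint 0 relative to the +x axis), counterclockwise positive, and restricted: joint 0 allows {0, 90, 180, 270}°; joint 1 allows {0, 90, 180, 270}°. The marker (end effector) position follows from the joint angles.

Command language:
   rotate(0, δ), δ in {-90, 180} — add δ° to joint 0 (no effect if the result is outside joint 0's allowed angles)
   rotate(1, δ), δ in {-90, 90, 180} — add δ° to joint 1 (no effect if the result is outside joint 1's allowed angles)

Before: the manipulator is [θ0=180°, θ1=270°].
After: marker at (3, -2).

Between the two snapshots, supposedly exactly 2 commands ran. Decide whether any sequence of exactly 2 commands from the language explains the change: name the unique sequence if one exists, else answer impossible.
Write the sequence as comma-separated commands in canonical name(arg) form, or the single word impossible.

t0: [θ0=180°, θ1=270°]
1. rotate(0, -90) → [θ0=90°, θ1=270°]
2. rotate(0, -90) → [θ0=0°, θ1=270°]
uniquely the one of 25 2-step routes that fits.

rotate(0, -90), rotate(0, -90)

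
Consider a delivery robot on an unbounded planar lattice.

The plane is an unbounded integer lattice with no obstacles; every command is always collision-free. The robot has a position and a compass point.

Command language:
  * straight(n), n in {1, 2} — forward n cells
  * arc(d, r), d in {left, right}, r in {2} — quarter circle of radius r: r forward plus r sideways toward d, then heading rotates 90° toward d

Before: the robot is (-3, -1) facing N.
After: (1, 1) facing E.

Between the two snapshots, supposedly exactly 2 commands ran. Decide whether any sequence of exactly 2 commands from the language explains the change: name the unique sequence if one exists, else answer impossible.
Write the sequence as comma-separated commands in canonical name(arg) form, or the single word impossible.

arc(right, 2), straight(2)

key: cell and facing (now E) both changed — the 2 commands mix motion and turning
start: (-3, -1) facing N
step 1 (arc(right, 2)): (-1, 1) facing E
step 2 (straight(2)): (1, 1) facing E
no other 2-command option fits: unique.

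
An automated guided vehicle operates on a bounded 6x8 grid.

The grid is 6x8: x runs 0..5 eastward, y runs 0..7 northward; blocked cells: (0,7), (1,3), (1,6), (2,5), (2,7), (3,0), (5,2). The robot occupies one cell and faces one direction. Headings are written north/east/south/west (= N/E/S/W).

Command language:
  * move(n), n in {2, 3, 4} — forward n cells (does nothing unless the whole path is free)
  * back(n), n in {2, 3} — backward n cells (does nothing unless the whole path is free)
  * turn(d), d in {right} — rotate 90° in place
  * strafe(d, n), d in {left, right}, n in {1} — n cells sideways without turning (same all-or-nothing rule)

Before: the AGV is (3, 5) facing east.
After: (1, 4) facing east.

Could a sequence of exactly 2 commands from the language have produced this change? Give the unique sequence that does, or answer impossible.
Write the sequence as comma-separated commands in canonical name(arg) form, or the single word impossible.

strafe(right, 1), back(2)

key: running back(2) before strafe(right, 1) would end elsewhere — order is forced
start: (3, 5) facing east
t=1 strafe(right, 1) ⇒ (3, 4) facing east
t=2 back(2) ⇒ (1, 4) facing east
no rival 2-sequence matches.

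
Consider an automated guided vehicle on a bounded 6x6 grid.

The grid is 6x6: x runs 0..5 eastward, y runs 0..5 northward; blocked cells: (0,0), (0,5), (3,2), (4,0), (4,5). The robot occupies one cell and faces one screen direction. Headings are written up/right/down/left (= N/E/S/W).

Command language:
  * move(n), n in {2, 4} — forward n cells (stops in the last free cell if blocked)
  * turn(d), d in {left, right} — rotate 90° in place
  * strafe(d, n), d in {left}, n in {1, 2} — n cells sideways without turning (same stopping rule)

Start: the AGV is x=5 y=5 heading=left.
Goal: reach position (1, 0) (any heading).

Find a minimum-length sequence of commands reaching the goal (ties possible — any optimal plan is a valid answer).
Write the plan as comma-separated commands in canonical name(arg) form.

begin: x=5 y=5 heading=left
step 1 (strafe(left, 2)): x=5 y=3 heading=left
step 2 (strafe(left, 2)): x=5 y=1 heading=left
step 3 (move(4)): x=1 y=1 heading=left
step 4 (strafe(left, 2)): x=1 y=0 heading=left
nothing shorter than 4 reaches the goal.

strafe(left, 2), strafe(left, 2), move(4), strafe(left, 2)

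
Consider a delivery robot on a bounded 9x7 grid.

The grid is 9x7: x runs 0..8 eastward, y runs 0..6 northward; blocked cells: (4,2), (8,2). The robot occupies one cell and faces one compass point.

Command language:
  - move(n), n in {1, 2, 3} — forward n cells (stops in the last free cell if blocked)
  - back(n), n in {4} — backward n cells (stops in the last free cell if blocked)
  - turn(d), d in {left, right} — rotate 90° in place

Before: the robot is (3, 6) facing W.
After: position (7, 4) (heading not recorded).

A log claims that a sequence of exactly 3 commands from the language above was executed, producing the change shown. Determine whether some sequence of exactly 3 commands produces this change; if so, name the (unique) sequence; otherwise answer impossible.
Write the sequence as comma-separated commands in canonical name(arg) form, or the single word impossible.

back(4), turn(left), move(2)

key: order matters: swapping back(4) and move(2) lands elsewhere
begin: (3, 6) facing W
[1] after back(4): (7, 6) facing W
[2] after turn(left): (7, 6) facing S
[3] after move(2): (7, 4) facing S
uniquely the one of 216 3-step routes that fits.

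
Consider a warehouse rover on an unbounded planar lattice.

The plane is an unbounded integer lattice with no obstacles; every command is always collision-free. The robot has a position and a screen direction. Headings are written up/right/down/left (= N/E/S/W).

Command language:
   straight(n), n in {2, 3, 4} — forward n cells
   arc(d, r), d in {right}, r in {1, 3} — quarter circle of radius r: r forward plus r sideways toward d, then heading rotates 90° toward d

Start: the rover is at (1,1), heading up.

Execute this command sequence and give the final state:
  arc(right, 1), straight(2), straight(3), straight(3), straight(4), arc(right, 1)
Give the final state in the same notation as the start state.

at (15,1), heading down

from: at (1,1), heading up
[1] after arc(right, 1): at (2,2), heading right
[2] after straight(2): at (4,2), heading right
[3] after straight(3): at (7,2), heading right
[4] after straight(3): at (10,2), heading right
[5] after straight(4): at (14,2), heading right
[6] after arc(right, 1): at (15,1), heading down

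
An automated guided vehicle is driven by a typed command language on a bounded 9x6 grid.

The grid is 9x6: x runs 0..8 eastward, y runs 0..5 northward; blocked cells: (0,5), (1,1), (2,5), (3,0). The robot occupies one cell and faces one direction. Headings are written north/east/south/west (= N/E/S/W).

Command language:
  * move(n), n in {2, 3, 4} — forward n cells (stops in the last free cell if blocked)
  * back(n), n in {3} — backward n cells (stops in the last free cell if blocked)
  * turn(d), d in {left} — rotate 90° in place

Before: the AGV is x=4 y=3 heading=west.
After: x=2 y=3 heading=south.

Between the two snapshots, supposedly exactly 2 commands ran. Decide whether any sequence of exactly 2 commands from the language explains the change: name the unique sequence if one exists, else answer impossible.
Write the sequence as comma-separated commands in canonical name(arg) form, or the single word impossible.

move(2), turn(left)

key: cell and facing (now S) both changed — the 2 commands mix motion and turning
from: x=4 y=3 heading=west
1. move(2) → x=2 y=3 heading=west
2. turn(left) → x=2 y=3 heading=south
uniquely the one of 25 2-step routes that fits.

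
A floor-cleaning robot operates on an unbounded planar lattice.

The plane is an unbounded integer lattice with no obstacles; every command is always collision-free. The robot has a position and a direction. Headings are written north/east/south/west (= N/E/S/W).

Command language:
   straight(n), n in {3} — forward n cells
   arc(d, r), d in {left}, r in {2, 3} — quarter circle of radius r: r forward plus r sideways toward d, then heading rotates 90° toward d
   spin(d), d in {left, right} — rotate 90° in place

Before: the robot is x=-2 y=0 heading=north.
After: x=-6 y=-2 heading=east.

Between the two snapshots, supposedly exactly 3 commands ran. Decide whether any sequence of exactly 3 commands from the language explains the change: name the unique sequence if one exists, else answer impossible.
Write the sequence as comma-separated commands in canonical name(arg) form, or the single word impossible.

key: running arc(left, 2) before arc(left, 3) would end elsewhere — order is forced
t0: x=-2 y=0 heading=north
t=1 arc(left, 3) ⇒ x=-5 y=3 heading=west
t=2 arc(left, 3) ⇒ x=-8 y=0 heading=south
t=3 arc(left, 2) ⇒ x=-6 y=-2 heading=east
uniquely the one of 125 3-step routes that fits.

arc(left, 3), arc(left, 3), arc(left, 2)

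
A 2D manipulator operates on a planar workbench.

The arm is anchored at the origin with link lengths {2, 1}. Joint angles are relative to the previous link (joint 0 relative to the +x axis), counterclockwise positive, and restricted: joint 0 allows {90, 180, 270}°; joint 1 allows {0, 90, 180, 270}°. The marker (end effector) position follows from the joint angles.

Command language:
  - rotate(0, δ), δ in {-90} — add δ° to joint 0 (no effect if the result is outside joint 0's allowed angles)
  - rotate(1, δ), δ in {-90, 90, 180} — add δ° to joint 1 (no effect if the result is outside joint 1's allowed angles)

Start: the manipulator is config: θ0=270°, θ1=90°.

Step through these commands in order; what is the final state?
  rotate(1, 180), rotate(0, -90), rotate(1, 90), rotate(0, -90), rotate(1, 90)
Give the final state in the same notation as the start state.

config: θ0=90°, θ1=90°

begin: config: θ0=270°, θ1=90°
t=1 rotate(1, 180) ⇒ config: θ0=270°, θ1=270°
t=2 rotate(0, -90) ⇒ config: θ0=180°, θ1=270°
t=3 rotate(1, 90) ⇒ config: θ0=180°, θ1=0°
t=4 rotate(0, -90) ⇒ config: θ0=90°, θ1=0°
t=5 rotate(1, 90) ⇒ config: θ0=90°, θ1=90°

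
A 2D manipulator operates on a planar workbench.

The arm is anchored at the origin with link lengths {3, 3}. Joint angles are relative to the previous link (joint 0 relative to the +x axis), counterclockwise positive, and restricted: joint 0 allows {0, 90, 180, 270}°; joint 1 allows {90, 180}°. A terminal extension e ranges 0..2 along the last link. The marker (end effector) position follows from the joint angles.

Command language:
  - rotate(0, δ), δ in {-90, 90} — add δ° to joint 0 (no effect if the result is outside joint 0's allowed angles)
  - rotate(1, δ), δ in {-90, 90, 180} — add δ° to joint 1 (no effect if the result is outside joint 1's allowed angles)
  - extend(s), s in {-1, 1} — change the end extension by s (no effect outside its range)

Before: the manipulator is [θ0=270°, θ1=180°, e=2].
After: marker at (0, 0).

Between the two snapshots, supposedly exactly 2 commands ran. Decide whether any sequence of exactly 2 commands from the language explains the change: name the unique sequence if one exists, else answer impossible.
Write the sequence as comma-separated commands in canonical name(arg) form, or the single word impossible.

begin: [θ0=270°, θ1=180°, e=2]
t=1 extend(-1) ⇒ [θ0=270°, θ1=180°, e=1]
t=2 extend(-1) ⇒ [θ0=270°, θ1=180°, e=0]
no rival 2-sequence matches.

extend(-1), extend(-1)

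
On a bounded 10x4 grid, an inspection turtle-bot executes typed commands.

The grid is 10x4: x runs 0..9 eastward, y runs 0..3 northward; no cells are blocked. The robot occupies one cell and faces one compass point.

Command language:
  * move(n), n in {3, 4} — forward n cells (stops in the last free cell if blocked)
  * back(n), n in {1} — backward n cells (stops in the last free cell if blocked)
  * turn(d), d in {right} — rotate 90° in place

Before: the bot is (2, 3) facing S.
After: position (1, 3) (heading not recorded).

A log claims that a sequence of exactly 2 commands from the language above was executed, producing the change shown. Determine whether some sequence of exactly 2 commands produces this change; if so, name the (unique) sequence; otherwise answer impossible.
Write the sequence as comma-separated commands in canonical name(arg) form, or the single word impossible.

impossible

all 16 sequences checked — none match.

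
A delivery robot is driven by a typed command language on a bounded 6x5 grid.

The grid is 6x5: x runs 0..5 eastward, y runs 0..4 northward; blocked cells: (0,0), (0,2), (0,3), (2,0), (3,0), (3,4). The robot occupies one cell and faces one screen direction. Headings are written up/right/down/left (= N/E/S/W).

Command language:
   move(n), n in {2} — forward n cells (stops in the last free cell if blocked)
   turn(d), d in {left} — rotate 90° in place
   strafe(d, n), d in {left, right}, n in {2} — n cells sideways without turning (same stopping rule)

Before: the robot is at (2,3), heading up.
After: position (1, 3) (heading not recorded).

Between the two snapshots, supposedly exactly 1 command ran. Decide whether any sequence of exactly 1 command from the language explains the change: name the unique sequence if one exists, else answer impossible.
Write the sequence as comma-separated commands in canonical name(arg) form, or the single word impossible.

strafe(left, 2)

key: strafe(left, 2) is stopped early by the blocked cell at (0,3)
from: at (2,3), heading up
[1] after strafe(left, 2): at (1,3), heading up
no rival 1-sequence matches.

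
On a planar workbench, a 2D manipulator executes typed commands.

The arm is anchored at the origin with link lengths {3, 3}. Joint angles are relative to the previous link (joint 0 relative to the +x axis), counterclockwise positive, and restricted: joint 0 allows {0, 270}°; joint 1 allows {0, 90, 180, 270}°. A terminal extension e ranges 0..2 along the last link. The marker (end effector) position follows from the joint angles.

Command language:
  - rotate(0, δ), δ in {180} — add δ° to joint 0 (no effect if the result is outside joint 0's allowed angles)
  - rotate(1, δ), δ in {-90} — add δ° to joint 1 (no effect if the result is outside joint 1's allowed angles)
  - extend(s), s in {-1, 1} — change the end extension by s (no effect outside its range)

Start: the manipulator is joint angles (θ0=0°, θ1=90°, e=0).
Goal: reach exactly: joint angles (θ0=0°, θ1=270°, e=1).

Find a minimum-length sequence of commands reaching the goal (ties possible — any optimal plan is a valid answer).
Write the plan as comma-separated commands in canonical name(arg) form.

extend(1), rotate(1, -90), rotate(1, -90)

start: joint angles (θ0=0°, θ1=90°, e=0)
t=1 extend(1) ⇒ joint angles (θ0=0°, θ1=90°, e=1)
t=2 rotate(1, -90) ⇒ joint angles (θ0=0°, θ1=0°, e=1)
t=3 rotate(1, -90) ⇒ joint angles (θ0=0°, θ1=270°, e=1)
shorter routes all fall short; 3 is best.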